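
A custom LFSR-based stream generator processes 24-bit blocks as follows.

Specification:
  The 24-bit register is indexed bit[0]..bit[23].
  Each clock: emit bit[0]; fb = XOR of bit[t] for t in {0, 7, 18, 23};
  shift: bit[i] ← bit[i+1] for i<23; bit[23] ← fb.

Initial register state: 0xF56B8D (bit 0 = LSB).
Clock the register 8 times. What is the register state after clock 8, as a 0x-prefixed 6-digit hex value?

reg_0 = 0xF56B8D
clock 1: out=1, reg = 0x7AB5C6
clock 2: out=0, reg = 0xBD5AE3
clock 3: out=1, reg = 0x5EAD71
clock 4: out=1, reg = 0x2F56B8
clock 5: out=0, reg = 0x17AB5C
clock 6: out=0, reg = 0x8BD5AE
clock 7: out=0, reg = 0x45EAD7
clock 8: out=1, reg = 0xA2F56B

0xA2F56B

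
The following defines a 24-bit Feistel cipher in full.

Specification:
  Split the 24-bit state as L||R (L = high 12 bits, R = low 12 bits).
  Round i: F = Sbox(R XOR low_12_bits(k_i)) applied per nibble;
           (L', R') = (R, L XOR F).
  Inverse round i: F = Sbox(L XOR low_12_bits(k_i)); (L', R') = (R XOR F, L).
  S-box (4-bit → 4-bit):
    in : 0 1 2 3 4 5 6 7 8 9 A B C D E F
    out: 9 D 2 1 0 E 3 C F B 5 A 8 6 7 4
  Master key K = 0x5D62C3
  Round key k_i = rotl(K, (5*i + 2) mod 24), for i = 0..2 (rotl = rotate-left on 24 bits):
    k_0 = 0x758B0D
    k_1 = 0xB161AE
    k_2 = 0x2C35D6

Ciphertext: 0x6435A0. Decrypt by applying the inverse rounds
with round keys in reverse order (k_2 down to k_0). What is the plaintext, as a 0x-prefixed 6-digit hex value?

s_0 = ciphertext = 0x6435A0
s_1 = InvRound(s_0, k_2) = 0x41E643
s_2 = InvRound(s_1, k_1) = 0x8EA41E
s_3 = InvRound(s_2, k_0) = 0x5628EA

0x5628EA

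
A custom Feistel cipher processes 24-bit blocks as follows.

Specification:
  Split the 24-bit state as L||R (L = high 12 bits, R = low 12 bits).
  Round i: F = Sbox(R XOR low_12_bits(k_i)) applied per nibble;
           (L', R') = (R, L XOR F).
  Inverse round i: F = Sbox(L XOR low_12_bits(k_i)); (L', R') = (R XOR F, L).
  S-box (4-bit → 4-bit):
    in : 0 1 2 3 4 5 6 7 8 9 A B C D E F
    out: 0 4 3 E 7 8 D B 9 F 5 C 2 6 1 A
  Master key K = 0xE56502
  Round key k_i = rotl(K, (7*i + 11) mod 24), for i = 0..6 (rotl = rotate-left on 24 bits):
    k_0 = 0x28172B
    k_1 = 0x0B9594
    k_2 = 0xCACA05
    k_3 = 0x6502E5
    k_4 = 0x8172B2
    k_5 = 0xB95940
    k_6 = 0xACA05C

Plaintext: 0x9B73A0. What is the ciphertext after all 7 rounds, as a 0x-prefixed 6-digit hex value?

0xD5150D

s_0 = plaintext = 0x9B73A0
s_1 = Round(s_0, k_0) = 0x3A0E2B
s_2 = Round(s_1, k_1) = 0xE2BF6A
s_3 = Round(s_2, k_2) = 0xF6A6F1
s_4 = Round(s_3, k_3) = 0x6F182D
s_5 = Round(s_4, k_4) = 0x82D30B
s_6 = Round(s_5, k_5) = 0x30BD51
s_7 = Round(s_6, k_6) = 0xD5150D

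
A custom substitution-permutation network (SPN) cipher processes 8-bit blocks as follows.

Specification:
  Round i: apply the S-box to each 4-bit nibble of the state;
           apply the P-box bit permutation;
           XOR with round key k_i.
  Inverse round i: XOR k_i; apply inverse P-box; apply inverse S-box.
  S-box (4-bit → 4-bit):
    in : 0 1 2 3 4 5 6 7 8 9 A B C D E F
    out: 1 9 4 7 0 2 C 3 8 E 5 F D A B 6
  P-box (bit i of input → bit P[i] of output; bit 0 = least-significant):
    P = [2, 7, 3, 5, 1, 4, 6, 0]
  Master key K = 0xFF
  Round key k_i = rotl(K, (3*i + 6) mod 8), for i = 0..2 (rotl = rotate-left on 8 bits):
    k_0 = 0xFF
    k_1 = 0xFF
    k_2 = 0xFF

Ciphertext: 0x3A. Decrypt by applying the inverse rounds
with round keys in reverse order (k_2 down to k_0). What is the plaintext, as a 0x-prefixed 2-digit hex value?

s_0 = ciphertext = 0x3A
s_1 = InvRound(s_0, k_2) = 0x67
s_2 = InvRound(s_1, k_1) = 0x5F
s_3 = InvRound(s_2, k_0) = 0x4D

0x4D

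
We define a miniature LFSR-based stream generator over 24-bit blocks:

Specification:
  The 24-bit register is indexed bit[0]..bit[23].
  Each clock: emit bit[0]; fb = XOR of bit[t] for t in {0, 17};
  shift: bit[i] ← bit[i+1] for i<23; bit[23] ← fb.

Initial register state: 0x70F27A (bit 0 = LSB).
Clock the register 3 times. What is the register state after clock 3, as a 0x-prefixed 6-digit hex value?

reg_0 = 0x70F27A
clock 1: out=0, reg = 0x38793D
clock 2: out=1, reg = 0x9C3C9E
clock 3: out=0, reg = 0x4E1E4F

0x4E1E4F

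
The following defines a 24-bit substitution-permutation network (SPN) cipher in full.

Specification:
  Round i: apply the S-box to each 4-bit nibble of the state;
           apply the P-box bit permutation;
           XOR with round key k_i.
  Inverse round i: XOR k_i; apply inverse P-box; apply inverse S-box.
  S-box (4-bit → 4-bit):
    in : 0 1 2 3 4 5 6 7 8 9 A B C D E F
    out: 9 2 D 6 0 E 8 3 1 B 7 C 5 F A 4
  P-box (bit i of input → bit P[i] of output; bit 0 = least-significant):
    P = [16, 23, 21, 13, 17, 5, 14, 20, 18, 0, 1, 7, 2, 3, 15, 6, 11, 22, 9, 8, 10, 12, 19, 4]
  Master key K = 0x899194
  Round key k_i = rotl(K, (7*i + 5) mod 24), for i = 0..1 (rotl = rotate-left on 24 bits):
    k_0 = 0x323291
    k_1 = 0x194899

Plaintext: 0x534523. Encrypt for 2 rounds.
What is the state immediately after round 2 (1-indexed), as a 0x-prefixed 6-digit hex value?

s_0 = plaintext = 0x534523
s_1 = Round(s_0, k_0) = 0xC86002
s_2 = Round(s_1, k_1) = 0x266459

0x266459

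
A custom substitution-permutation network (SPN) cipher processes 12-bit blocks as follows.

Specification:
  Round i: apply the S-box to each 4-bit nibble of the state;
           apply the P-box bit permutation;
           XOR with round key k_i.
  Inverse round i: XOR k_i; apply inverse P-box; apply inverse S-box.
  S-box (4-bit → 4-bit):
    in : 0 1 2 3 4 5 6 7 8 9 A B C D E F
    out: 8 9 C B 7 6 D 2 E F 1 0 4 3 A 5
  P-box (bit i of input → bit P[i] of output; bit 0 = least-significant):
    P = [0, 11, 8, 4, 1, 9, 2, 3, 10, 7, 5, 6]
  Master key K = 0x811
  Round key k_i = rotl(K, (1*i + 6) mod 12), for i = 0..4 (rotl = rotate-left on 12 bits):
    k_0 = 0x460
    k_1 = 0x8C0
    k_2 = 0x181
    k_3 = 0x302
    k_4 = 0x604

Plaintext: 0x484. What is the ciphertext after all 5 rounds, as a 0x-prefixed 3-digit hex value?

0x11D

s_0 = plaintext = 0x484
s_1 = Round(s_0, k_0) = 0xBCD
s_2 = Round(s_1, k_1) = 0x0C5
s_3 = Round(s_2, k_2) = 0x8C5
s_4 = Round(s_3, k_3) = 0xAE6
s_5 = Round(s_4, k_4) = 0x11D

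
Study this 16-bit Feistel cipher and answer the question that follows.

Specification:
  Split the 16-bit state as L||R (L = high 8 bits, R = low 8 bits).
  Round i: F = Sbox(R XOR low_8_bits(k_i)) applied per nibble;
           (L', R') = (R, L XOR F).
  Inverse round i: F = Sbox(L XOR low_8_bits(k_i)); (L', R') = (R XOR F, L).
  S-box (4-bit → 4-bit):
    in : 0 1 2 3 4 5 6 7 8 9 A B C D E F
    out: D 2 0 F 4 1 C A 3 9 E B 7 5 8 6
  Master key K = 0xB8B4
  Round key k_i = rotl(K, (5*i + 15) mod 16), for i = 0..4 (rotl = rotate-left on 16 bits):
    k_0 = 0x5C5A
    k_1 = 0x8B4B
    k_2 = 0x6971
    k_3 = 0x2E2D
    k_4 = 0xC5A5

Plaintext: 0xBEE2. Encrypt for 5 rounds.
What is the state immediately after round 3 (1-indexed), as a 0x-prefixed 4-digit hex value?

0xAE5B

s_0 = plaintext = 0xBEE2
s_1 = Round(s_0, k_0) = 0xE20D
s_2 = Round(s_1, k_1) = 0x0DAE
s_3 = Round(s_2, k_2) = 0xAE5B
s_4 = Round(s_3, k_3) = 0x5B02
s_5 = Round(s_4, k_4) = 0x02B1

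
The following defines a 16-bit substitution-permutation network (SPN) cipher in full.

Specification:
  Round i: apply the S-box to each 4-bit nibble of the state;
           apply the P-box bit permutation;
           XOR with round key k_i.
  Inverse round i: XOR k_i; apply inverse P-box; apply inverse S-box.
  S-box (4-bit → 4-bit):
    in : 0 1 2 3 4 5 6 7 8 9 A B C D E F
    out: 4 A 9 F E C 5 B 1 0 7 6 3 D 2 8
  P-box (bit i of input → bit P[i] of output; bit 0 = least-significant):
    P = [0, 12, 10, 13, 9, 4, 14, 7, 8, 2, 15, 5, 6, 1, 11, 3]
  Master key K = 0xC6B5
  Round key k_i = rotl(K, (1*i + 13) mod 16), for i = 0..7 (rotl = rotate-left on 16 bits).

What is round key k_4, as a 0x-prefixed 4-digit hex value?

K = 0xC6B5
k_0 = rotl(K, (1*0+13) mod 16) = rotl(K, 13) = 0xB8D6
k_1 = rotl(K, (1*1+13) mod 16) = rotl(K, 14) = 0x71AD
k_2 = rotl(K, (1*2+13) mod 16) = rotl(K, 15) = 0xE35A
k_3 = rotl(K, (1*3+13) mod 16) = rotl(K, 0) = 0xC6B5
k_4 = rotl(K, (1*4+13) mod 16) = rotl(K, 1) = 0x8D6B

0x8D6B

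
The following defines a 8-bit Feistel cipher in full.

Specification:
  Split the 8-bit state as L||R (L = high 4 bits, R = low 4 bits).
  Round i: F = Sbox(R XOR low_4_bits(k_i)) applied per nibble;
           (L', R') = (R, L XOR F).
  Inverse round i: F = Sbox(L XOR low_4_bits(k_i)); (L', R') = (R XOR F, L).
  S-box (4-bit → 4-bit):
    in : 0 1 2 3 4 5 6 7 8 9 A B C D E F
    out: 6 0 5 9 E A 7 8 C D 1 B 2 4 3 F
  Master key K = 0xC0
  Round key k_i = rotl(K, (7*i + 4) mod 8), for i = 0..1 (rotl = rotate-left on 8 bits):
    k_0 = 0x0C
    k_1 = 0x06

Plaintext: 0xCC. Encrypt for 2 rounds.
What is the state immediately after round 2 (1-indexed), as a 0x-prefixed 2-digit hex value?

0xAE

s_0 = plaintext = 0xCC
s_1 = Round(s_0, k_0) = 0xCA
s_2 = Round(s_1, k_1) = 0xAE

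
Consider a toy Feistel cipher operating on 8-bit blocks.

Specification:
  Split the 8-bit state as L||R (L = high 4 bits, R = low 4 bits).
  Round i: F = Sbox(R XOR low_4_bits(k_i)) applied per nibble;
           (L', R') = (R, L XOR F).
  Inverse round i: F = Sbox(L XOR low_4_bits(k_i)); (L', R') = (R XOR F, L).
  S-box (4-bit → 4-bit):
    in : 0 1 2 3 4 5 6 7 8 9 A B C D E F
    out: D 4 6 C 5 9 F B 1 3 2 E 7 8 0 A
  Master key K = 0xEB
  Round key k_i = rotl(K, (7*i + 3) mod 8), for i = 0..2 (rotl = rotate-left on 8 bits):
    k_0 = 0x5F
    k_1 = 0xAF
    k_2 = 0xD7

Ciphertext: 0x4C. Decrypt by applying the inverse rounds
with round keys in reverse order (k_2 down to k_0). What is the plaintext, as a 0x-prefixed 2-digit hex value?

0x4E

s_0 = ciphertext = 0x4C
s_1 = InvRound(s_0, k_2) = 0x04
s_2 = InvRound(s_1, k_1) = 0xE0
s_3 = InvRound(s_2, k_0) = 0x4E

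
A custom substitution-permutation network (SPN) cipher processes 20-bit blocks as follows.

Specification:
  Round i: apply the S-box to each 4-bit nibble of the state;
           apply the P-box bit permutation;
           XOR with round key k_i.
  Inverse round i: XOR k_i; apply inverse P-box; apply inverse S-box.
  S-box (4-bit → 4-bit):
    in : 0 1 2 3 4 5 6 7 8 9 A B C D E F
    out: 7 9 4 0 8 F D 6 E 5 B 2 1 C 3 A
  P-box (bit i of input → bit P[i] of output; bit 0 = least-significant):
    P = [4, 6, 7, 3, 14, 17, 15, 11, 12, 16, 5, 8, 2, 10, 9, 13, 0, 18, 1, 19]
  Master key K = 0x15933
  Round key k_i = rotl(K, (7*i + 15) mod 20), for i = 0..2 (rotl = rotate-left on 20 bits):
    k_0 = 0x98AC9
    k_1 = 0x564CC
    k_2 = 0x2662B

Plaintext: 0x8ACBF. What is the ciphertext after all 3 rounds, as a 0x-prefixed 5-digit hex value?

s_0 = plaintext = 0x8ACBF
s_1 = Round(s_0, k_0) = 0x7BE87
s_2 = Round(s_1, k_1) = 0x2F80E
s_3 = Round(s_2, k_2) = 0x18359

0x18359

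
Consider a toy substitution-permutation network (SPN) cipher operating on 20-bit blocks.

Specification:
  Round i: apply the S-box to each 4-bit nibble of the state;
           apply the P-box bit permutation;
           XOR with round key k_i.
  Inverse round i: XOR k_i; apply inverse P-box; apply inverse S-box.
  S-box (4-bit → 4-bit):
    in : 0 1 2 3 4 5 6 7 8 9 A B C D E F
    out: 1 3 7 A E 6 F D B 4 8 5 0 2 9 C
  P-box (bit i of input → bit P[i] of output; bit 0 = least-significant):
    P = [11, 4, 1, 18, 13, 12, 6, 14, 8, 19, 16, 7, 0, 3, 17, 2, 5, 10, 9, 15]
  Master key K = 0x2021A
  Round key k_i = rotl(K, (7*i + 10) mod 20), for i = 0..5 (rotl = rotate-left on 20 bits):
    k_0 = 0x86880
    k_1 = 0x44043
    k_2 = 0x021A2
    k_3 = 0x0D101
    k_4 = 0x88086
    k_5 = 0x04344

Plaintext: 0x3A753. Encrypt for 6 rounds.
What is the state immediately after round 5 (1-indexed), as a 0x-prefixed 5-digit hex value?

0x8583B

s_0 = plaintext = 0x3A753
s_1 = Round(s_0, k_0) = 0xDFD54
s_2 = Round(s_1, k_1) = 0xA5415
s_3 = Round(s_2, k_2) = 0xB9138
s_4 = Round(s_3, k_3) = 0xE8A31
s_5 = Round(s_4, k_4) = 0x8583B
s_6 = Round(s_5, k_5) = 0xA9EEE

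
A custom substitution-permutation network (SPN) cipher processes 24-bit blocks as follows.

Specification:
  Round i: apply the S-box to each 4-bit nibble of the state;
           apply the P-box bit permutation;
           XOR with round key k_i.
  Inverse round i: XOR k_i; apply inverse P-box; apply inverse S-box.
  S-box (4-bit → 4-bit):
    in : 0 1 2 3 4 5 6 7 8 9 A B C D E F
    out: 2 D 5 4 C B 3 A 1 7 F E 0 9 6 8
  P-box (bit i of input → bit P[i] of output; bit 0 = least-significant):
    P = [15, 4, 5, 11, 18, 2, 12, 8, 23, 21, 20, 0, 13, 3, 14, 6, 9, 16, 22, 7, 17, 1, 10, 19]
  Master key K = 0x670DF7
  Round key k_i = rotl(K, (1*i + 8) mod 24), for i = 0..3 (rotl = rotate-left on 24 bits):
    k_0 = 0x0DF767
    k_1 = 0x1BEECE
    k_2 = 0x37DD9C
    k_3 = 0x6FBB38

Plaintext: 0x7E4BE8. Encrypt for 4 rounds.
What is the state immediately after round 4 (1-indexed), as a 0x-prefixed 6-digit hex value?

0x3A689B

s_0 = plaintext = 0x7E4BE8
s_1 = Round(s_0, k_0) = 0x742720
s_2 = Round(s_1, k_1) = 0x779E5D
s_3 = Round(s_2, k_2) = 0x0A3412
s_4 = Round(s_3, k_3) = 0x3A689B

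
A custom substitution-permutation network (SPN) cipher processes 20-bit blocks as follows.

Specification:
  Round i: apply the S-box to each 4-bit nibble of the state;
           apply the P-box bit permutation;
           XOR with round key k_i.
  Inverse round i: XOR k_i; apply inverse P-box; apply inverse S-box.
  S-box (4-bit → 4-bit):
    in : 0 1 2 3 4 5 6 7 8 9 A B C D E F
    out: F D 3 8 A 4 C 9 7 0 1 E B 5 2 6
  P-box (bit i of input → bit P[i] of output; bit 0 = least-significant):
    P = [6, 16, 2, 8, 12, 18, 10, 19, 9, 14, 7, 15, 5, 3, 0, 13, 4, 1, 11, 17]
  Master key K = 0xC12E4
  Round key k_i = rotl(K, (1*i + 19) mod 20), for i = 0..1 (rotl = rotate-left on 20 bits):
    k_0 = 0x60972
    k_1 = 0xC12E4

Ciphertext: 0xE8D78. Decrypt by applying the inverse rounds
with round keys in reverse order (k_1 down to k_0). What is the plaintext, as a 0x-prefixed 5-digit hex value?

s_0 = ciphertext = 0xE8D78
s_1 = InvRound(s_0, k_1) = 0x1E1D6
s_2 = InvRound(s_1, k_0) = 0x67BEF

0x67BEF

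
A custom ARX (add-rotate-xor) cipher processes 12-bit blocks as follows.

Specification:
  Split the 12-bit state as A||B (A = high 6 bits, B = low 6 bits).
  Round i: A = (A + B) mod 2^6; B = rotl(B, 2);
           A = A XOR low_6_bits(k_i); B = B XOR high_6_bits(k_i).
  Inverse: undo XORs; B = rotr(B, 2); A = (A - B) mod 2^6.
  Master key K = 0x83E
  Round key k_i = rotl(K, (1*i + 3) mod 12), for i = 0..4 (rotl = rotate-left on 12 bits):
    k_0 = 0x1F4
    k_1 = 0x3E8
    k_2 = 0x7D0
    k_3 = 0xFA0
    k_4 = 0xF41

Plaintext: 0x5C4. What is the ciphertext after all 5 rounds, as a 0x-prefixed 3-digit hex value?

0xB23

s_0 = plaintext = 0x5C4
s_1 = Round(s_0, k_0) = 0xBD7
s_2 = Round(s_1, k_1) = 0xB92
s_3 = Round(s_2, k_2) = 0x416
s_4 = Round(s_3, k_3) = 0x1A7
s_5 = Round(s_4, k_4) = 0xB23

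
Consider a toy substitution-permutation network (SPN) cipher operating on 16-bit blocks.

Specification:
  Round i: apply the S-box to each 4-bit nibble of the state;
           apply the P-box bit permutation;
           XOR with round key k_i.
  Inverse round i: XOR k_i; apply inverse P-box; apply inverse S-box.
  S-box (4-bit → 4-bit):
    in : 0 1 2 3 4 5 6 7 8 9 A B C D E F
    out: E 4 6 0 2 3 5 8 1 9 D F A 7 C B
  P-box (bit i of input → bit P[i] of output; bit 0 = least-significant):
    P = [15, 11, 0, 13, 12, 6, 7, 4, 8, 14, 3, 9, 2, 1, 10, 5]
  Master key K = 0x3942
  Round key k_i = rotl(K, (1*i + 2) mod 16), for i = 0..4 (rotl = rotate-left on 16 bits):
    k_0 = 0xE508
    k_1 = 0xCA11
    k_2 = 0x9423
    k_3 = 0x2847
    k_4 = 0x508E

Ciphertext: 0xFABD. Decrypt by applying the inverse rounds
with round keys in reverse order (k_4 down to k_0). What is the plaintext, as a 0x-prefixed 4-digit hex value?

0x0487

s_0 = ciphertext = 0xFABD
s_1 = InvRound(s_0, k_4) = 0xC77B
s_2 = InvRound(s_1, k_3) = 0xAB7F
s_3 = InvRound(s_2, k_2) = 0x6AFC
s_4 = InvRound(s_3, k_1) = 0x912A
s_5 = InvRound(s_4, k_0) = 0x0487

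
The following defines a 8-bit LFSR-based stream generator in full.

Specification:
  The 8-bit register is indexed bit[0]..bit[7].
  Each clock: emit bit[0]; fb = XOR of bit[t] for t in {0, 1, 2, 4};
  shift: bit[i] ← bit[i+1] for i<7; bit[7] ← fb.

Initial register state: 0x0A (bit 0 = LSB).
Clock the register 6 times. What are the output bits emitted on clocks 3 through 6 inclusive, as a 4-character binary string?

0100

reg_0 = 0x0A
clock 1: out=0, reg = 0x85
clock 2: out=1, reg = 0x42
clock 3: out=0, reg = 0xA1
clock 4: out=1, reg = 0xD0
clock 5: out=0, reg = 0xE8
clock 6: out=0, reg = 0x74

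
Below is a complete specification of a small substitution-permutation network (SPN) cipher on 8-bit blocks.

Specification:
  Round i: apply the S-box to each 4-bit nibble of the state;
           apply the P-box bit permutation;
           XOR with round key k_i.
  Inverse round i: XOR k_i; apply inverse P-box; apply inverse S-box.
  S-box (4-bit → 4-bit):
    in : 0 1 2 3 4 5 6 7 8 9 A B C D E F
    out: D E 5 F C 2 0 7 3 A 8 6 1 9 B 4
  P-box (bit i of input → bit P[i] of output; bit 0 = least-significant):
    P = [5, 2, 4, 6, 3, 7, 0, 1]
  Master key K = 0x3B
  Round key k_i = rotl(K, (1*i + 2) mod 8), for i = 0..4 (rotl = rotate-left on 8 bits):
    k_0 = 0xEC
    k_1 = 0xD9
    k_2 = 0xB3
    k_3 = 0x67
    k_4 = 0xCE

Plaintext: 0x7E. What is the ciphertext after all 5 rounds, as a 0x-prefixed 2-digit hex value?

s_0 = plaintext = 0x7E
s_1 = Round(s_0, k_0) = 0x01
s_2 = Round(s_1, k_1) = 0x86
s_3 = Round(s_2, k_2) = 0x3B
s_4 = Round(s_3, k_3) = 0xF8
s_5 = Round(s_4, k_4) = 0xEB

0xEB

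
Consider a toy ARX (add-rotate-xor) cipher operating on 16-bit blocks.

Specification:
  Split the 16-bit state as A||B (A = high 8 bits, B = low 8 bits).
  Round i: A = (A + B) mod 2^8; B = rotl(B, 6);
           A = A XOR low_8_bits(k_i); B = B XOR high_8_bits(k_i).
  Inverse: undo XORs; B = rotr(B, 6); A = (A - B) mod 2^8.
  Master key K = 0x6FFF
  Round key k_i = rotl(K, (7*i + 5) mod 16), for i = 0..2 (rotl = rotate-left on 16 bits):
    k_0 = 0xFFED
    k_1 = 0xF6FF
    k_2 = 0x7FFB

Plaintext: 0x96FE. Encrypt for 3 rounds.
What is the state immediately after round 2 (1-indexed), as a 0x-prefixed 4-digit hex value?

0x46E6

s_0 = plaintext = 0x96FE
s_1 = Round(s_0, k_0) = 0x7940
s_2 = Round(s_1, k_1) = 0x46E6
s_3 = Round(s_2, k_2) = 0xD7C6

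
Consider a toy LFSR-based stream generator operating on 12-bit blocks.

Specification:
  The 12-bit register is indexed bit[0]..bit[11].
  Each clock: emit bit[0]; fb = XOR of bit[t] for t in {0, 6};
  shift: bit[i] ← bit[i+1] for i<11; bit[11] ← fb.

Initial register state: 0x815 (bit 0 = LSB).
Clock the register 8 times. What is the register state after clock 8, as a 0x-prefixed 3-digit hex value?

0x758

reg_0 = 0x815
clock 1: out=1, reg = 0xC0A
clock 2: out=0, reg = 0x605
clock 3: out=1, reg = 0xB02
clock 4: out=0, reg = 0x581
clock 5: out=1, reg = 0xAC0
clock 6: out=0, reg = 0xD60
clock 7: out=0, reg = 0xEB0
clock 8: out=0, reg = 0x758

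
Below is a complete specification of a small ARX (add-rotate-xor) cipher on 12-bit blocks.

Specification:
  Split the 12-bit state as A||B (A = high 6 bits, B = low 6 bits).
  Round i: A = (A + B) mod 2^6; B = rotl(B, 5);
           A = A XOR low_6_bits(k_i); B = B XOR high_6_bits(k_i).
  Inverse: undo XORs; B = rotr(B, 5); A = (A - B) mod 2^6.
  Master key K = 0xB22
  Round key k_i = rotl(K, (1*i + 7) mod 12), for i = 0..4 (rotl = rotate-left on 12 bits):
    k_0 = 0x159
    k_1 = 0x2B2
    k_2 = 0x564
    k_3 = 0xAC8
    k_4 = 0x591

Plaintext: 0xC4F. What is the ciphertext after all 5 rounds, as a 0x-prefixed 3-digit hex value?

0xDAD

s_0 = plaintext = 0xC4F
s_1 = Round(s_0, k_0) = 0x662
s_2 = Round(s_1, k_1) = 0x25B
s_3 = Round(s_2, k_2) = 0x038
s_4 = Round(s_3, k_3) = 0xC37
s_5 = Round(s_4, k_4) = 0xDAD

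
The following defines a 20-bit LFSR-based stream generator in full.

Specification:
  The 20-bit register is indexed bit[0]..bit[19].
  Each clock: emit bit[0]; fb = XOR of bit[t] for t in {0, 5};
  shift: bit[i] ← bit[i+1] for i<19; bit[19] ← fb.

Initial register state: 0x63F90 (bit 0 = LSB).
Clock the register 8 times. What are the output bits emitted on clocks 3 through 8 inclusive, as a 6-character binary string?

001001

reg_0 = 0x63F90
clock 1: out=0, reg = 0x31FC8
clock 2: out=0, reg = 0x18FE4
clock 3: out=0, reg = 0x8C7F2
clock 4: out=0, reg = 0xC63F9
clock 5: out=1, reg = 0x631FC
clock 6: out=0, reg = 0xB18FE
clock 7: out=0, reg = 0xD8C7F
clock 8: out=1, reg = 0x6C63F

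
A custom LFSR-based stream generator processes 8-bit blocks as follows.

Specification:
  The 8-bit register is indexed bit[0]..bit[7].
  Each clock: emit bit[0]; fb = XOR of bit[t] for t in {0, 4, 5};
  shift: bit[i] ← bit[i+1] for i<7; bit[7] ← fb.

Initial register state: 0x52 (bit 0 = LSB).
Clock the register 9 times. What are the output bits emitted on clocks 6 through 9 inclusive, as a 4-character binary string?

0101

reg_0 = 0x52
clock 1: out=0, reg = 0xA9
clock 2: out=1, reg = 0x54
clock 3: out=0, reg = 0xAA
clock 4: out=0, reg = 0xD5
clock 5: out=1, reg = 0x6A
clock 6: out=0, reg = 0xB5
clock 7: out=1, reg = 0xDA
clock 8: out=0, reg = 0xED
clock 9: out=1, reg = 0x76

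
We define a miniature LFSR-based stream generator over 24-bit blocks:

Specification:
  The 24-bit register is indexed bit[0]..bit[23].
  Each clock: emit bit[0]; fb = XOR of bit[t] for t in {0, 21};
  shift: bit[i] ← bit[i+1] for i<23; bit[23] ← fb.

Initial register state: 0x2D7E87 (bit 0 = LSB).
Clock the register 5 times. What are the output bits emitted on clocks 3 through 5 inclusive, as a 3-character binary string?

100

reg_0 = 0x2D7E87
clock 1: out=1, reg = 0x16BF43
clock 2: out=1, reg = 0x8B5FA1
clock 3: out=1, reg = 0xC5AFD0
clock 4: out=0, reg = 0x62D7E8
clock 5: out=0, reg = 0xB16BF4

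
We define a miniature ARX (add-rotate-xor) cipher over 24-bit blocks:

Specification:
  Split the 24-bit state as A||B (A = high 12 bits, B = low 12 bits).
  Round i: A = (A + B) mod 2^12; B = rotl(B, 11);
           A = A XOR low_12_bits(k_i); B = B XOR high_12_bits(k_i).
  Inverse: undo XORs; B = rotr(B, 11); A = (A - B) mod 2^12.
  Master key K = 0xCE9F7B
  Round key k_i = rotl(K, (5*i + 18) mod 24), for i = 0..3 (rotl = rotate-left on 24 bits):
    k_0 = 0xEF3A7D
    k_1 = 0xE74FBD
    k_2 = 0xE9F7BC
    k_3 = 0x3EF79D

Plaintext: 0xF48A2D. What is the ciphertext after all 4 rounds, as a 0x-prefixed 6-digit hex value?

s_0 = plaintext = 0xF48A2D
s_1 = Round(s_0, k_0) = 0x3083E5
s_2 = Round(s_1, k_1) = 0x950786
s_3 = Round(s_2, k_2) = 0x76AD5C
s_4 = Round(s_3, k_3) = 0x35B541

0x35B541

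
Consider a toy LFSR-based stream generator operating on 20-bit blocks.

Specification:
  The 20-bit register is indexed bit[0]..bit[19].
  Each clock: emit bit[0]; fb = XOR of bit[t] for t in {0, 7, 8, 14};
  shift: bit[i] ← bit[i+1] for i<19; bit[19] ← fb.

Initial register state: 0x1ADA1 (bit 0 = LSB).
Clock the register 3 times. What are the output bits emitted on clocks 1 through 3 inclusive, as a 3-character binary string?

100

reg_0 = 0x1ADA1
clock 1: out=1, reg = 0x8D6D0
clock 2: out=0, reg = 0x46B68
clock 3: out=0, reg = 0x235B4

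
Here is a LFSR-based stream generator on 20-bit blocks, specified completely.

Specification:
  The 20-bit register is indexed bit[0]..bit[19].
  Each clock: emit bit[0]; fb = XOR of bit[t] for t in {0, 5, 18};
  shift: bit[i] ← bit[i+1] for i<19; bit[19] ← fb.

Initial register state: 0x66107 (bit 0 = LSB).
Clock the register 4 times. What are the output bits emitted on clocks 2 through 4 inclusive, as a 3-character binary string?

reg_0 = 0x66107
clock 1: out=1, reg = 0x33083
clock 2: out=1, reg = 0x99841
clock 3: out=1, reg = 0xCCC20
clock 4: out=0, reg = 0x66610

110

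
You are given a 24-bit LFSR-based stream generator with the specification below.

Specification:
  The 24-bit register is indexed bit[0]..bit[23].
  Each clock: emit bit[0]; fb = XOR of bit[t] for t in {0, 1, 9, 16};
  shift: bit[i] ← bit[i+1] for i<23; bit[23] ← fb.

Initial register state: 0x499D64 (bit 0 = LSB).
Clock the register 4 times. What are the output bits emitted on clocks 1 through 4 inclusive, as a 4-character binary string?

0010

reg_0 = 0x499D64
clock 1: out=0, reg = 0xA4CEB2
clock 2: out=0, reg = 0x526759
clock 3: out=1, reg = 0x2933AC
clock 4: out=0, reg = 0x1499D6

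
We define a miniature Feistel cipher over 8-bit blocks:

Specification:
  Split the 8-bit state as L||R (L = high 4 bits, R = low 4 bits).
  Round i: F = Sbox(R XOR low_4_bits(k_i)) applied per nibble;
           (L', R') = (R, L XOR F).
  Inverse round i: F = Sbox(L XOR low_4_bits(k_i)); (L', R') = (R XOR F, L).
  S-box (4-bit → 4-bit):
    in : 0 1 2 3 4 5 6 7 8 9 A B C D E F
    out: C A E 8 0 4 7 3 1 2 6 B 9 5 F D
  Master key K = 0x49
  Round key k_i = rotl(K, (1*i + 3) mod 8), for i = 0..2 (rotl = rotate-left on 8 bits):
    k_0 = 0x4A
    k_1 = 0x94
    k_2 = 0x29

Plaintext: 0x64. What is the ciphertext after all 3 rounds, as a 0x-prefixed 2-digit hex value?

s_0 = plaintext = 0x64
s_1 = Round(s_0, k_0) = 0x49
s_2 = Round(s_1, k_1) = 0x91
s_3 = Round(s_2, k_2) = 0x18

0x18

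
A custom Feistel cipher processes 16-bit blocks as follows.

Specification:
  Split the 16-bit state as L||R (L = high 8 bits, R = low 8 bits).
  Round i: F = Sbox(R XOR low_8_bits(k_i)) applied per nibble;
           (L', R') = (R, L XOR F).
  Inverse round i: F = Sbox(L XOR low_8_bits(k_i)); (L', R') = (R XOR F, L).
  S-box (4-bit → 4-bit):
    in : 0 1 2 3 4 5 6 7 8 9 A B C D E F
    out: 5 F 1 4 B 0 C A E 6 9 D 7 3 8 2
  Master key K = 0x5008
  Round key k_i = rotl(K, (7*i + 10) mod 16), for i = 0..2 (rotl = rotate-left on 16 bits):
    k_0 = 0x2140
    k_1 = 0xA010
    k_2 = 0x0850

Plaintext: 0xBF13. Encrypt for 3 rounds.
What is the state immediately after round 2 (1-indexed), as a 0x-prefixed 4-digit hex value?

s_0 = plaintext = 0xBF13
s_1 = Round(s_0, k_0) = 0x13BB
s_2 = Round(s_1, k_1) = 0xBB8E
s_3 = Round(s_2, k_2) = 0x8E83

0xBB8E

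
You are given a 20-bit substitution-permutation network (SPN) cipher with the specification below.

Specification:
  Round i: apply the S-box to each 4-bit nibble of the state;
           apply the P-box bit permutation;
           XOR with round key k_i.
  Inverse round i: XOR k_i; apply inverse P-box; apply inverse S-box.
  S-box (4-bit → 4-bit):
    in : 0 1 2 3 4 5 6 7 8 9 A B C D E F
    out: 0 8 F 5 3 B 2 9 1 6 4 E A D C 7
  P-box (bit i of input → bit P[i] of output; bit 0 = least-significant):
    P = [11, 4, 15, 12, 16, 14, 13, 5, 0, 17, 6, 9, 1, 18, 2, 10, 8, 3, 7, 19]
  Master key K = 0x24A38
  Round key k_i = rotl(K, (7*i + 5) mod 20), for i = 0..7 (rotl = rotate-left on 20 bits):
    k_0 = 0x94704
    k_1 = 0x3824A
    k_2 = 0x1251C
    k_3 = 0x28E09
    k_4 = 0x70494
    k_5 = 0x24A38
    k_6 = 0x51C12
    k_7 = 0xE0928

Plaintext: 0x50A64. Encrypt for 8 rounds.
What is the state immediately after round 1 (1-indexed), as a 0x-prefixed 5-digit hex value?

0x10E5C

s_0 = plaintext = 0x50A64
s_1 = Round(s_0, k_0) = 0x10E5C
s_2 = Round(s_1, k_1) = 0xAD03A
s_3 = Round(s_2, k_2) = 0x0819A
s_4 = Round(s_3, k_3) = 0x26C0B
s_5 = Round(s_4, k_4) = 0x9970C
s_6 = Round(s_5, k_5) = 0x658A5
s_7 = Round(s_6, k_6) = 0x12009
s_8 = Round(s_7, k_7) = 0x28D3E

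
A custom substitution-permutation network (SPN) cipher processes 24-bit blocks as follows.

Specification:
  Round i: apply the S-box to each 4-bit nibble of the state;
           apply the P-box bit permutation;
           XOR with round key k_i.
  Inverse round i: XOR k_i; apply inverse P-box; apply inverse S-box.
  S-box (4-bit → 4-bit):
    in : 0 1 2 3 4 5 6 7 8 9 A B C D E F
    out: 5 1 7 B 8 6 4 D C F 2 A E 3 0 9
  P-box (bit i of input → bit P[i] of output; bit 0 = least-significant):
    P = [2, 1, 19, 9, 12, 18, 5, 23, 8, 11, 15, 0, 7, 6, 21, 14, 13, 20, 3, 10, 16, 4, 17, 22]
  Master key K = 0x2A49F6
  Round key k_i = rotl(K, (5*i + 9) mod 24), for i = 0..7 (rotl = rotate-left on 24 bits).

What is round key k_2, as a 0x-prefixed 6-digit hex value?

0xB1524F

K = 0x2A49F6
k_0 = rotl(K, (5*0+9) mod 24) = rotl(K, 9) = 0x93EC54
k_1 = rotl(K, (5*1+9) mod 24) = rotl(K, 14) = 0x7D8A92
k_2 = rotl(K, (5*2+9) mod 24) = rotl(K, 19) = 0xB1524F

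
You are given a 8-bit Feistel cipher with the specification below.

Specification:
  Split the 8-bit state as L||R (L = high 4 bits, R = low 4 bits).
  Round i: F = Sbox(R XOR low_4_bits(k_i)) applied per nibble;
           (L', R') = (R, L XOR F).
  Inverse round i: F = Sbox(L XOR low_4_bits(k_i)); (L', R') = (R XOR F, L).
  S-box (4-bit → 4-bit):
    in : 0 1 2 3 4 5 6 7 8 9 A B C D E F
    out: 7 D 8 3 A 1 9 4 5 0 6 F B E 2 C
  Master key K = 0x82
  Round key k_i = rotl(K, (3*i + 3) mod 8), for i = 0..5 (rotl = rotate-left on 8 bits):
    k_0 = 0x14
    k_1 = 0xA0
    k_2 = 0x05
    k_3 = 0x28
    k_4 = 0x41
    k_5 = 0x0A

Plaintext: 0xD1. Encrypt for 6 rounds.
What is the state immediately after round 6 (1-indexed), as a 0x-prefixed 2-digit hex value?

0x2A

s_0 = plaintext = 0xD1
s_1 = Round(s_0, k_0) = 0x1C
s_2 = Round(s_1, k_1) = 0xCA
s_3 = Round(s_2, k_2) = 0xA0
s_4 = Round(s_3, k_3) = 0x0F
s_5 = Round(s_4, k_4) = 0xF2
s_6 = Round(s_5, k_5) = 0x2A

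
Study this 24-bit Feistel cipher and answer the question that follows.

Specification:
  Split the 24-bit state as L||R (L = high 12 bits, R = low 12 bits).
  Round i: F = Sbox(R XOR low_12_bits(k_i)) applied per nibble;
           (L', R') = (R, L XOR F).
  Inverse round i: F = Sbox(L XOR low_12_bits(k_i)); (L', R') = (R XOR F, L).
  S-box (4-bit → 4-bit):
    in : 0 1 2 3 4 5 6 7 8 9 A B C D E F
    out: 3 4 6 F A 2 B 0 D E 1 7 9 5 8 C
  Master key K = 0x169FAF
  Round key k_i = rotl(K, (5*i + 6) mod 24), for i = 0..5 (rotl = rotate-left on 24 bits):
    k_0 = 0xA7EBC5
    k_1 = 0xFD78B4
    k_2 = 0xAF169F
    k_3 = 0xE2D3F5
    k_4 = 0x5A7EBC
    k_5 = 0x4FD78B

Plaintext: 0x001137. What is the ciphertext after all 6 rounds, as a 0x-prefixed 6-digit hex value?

s_0 = plaintext = 0x001137
s_1 = Round(s_0, k_0) = 0x1371C7
s_2 = Round(s_1, k_1) = 0x1C7F38
s_3 = Round(s_2, k_2) = 0xF38FD7
s_4 = Round(s_3, k_3) = 0xFD765E
s_5 = Round(s_4, k_4) = 0x65E251
s_6 = Round(s_5, k_5) = 0x25140F

0x25140F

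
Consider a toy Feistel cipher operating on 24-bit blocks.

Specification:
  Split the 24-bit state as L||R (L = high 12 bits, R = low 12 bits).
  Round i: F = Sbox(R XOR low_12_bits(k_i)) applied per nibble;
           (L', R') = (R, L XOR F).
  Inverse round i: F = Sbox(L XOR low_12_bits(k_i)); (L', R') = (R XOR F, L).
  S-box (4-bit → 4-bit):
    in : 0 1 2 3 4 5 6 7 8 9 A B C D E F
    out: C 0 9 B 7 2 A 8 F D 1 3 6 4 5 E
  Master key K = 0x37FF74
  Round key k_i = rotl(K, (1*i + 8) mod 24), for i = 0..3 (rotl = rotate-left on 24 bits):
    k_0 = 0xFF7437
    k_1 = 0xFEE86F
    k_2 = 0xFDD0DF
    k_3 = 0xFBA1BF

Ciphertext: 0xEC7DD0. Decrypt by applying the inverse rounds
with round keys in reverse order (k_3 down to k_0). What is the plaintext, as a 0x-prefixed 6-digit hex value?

s_0 = ciphertext = 0xEC7DD0
s_1 = InvRound(s_0, k_3) = 0x35FEC7
s_2 = InvRound(s_1, k_2) = 0x53B35F
s_3 = InvRound(s_2, k_1) = 0x77853B
s_4 = InvRound(s_3, k_0) = 0xE45778

0xE45778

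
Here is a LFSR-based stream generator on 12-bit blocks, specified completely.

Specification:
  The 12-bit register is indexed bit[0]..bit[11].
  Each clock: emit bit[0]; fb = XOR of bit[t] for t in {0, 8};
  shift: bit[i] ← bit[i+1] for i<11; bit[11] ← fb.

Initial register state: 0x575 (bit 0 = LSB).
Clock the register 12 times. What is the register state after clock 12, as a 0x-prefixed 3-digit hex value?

0x270

reg_0 = 0x575
clock 1: out=1, reg = 0x2BA
clock 2: out=0, reg = 0x15D
clock 3: out=1, reg = 0x0AE
clock 4: out=0, reg = 0x057
clock 5: out=1, reg = 0x82B
clock 6: out=1, reg = 0xC15
clock 7: out=1, reg = 0xE0A
clock 8: out=0, reg = 0x705
clock 9: out=1, reg = 0x382
clock 10: out=0, reg = 0x9C1
clock 11: out=1, reg = 0x4E0
clock 12: out=0, reg = 0x270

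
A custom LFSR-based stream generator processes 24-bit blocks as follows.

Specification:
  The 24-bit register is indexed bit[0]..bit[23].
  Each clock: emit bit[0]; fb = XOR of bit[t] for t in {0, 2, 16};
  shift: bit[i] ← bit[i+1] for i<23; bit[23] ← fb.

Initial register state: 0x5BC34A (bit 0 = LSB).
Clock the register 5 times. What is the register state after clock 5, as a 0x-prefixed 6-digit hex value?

0x1ADE1A

reg_0 = 0x5BC34A
clock 1: out=0, reg = 0xADE1A5
clock 2: out=1, reg = 0xD6F0D2
clock 3: out=0, reg = 0x6B7869
clock 4: out=1, reg = 0x35BC34
clock 5: out=0, reg = 0x1ADE1A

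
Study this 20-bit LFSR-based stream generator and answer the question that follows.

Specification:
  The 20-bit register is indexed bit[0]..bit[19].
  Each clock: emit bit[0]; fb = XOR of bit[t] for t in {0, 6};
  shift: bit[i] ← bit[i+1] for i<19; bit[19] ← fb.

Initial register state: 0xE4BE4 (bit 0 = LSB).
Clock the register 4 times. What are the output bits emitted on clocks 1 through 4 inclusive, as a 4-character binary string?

reg_0 = 0xE4BE4
clock 1: out=0, reg = 0xF25F2
clock 2: out=0, reg = 0xF92F9
clock 3: out=1, reg = 0x7C97C
clock 4: out=0, reg = 0xBE4BE

0010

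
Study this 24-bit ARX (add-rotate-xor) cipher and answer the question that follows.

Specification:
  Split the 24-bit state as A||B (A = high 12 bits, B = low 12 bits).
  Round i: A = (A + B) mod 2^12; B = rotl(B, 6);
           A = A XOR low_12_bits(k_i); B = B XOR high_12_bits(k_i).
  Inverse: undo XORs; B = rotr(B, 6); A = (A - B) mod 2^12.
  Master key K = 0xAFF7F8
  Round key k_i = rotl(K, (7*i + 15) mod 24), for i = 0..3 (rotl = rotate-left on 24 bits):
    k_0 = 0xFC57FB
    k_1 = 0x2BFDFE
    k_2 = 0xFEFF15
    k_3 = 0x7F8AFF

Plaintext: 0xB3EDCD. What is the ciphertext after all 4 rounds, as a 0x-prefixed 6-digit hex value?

s_0 = plaintext = 0xB3EDCD
s_1 = Round(s_0, k_0) = 0xEF0CB2
s_2 = Round(s_1, k_1) = 0x65CE0D
s_3 = Round(s_2, k_2) = 0xB7CC97
s_4 = Round(s_3, k_3) = 0x2EC20A

0x2EC20A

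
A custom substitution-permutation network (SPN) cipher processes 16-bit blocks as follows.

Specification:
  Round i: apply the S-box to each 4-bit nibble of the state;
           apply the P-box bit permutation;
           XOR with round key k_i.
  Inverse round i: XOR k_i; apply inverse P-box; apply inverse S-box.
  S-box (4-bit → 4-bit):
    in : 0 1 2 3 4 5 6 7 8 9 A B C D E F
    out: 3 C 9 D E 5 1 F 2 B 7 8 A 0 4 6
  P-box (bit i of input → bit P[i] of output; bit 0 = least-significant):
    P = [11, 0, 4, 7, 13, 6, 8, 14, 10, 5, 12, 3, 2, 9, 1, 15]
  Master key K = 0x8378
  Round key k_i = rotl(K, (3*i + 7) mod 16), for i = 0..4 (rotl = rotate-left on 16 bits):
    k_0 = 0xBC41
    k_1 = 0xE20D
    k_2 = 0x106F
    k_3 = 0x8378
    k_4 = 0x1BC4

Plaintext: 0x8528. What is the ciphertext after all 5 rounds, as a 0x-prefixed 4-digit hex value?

0x3441

s_0 = plaintext = 0x8528
s_1 = Round(s_0, k_0) = 0xCA40
s_2 = Round(s_1, k_1) = 0x3D6C
s_3 = Round(s_2, k_2) = 0xB0E8
s_4 = Round(s_3, k_3) = 0x0659
s_5 = Round(s_4, k_4) = 0x3441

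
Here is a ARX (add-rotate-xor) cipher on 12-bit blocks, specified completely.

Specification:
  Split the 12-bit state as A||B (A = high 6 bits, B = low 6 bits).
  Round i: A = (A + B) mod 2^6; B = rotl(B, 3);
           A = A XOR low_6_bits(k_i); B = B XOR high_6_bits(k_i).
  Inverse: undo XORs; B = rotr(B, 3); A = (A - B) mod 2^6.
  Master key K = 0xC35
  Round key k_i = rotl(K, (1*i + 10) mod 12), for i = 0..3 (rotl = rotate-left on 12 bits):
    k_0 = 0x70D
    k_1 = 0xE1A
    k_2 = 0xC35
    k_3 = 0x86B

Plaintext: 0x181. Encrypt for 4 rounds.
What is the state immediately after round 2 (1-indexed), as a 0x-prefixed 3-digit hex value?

0x11A

s_0 = plaintext = 0x181
s_1 = Round(s_0, k_0) = 0x294
s_2 = Round(s_1, k_1) = 0x11A
s_3 = Round(s_2, k_2) = 0xAE3
s_4 = Round(s_3, k_3) = 0x97D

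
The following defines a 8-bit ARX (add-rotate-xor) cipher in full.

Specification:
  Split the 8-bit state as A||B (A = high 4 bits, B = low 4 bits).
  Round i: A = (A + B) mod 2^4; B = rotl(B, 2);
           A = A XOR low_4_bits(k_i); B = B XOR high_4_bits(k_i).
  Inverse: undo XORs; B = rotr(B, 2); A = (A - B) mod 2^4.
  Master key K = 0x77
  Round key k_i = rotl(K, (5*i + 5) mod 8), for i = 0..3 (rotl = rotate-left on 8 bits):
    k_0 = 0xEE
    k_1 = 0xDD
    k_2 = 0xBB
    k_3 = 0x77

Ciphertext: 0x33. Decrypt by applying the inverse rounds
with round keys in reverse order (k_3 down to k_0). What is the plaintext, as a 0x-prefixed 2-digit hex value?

0xCC

s_0 = ciphertext = 0x33
s_1 = InvRound(s_0, k_3) = 0x31
s_2 = InvRound(s_1, k_2) = 0xEA
s_3 = InvRound(s_2, k_1) = 0x6D
s_4 = InvRound(s_3, k_0) = 0xCC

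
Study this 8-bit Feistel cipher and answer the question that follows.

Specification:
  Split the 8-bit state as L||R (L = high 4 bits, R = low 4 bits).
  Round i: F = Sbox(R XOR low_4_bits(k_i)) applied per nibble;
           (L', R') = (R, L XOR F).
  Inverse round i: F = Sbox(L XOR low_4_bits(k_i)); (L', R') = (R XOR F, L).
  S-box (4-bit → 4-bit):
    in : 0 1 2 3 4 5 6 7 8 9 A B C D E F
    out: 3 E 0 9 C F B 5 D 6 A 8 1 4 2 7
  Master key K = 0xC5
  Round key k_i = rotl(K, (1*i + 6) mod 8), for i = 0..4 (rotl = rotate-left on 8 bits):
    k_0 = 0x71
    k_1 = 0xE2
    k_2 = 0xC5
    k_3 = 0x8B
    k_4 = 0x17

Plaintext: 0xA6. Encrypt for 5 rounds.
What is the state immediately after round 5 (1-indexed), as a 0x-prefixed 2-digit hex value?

0xC2

s_0 = plaintext = 0xA6
s_1 = Round(s_0, k_0) = 0x6F
s_2 = Round(s_1, k_1) = 0xF2
s_3 = Round(s_2, k_2) = 0x2A
s_4 = Round(s_3, k_3) = 0xAC
s_5 = Round(s_4, k_4) = 0xC2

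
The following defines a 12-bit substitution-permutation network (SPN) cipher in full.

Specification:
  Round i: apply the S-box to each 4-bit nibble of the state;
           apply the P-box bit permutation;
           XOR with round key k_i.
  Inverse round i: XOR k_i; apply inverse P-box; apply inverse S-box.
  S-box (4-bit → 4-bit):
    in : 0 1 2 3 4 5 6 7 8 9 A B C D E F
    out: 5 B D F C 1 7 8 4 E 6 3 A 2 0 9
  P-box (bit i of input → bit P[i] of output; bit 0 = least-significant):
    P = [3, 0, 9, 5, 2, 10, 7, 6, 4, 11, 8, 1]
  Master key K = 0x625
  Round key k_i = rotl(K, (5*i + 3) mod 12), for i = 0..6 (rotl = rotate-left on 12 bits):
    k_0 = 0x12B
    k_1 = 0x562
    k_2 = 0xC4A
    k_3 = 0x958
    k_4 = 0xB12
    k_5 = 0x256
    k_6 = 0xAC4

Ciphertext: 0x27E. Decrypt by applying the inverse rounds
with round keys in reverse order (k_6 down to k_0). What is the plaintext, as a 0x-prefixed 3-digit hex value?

s_0 = ciphertext = 0x27E
s_1 = InvRound(s_0, k_6) = 0x18F
s_2 = InvRound(s_1, k_5) = 0x046
s_3 = InvRound(s_2, k_4) = 0x6F8
s_4 = InvRound(s_3, k_3) = 0xAA4
s_5 = InvRound(s_4, k_2) = 0x732
s_6 = InvRound(s_5, k_1) = 0x578
s_7 = InvRound(s_6, k_0) = 0xFCD

0xFCD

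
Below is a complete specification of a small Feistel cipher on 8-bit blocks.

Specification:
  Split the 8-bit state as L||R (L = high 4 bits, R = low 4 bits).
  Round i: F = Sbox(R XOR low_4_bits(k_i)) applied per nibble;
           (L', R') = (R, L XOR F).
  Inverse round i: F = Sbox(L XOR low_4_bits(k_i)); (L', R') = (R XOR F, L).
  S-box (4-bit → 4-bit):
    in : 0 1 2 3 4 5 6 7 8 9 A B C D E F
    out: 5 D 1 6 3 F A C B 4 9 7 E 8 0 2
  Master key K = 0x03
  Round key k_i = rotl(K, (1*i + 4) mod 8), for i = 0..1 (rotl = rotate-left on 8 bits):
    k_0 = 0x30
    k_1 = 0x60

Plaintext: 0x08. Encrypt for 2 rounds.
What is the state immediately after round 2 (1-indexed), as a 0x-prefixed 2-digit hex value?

0xBF

s_0 = plaintext = 0x08
s_1 = Round(s_0, k_0) = 0x8B
s_2 = Round(s_1, k_1) = 0xBF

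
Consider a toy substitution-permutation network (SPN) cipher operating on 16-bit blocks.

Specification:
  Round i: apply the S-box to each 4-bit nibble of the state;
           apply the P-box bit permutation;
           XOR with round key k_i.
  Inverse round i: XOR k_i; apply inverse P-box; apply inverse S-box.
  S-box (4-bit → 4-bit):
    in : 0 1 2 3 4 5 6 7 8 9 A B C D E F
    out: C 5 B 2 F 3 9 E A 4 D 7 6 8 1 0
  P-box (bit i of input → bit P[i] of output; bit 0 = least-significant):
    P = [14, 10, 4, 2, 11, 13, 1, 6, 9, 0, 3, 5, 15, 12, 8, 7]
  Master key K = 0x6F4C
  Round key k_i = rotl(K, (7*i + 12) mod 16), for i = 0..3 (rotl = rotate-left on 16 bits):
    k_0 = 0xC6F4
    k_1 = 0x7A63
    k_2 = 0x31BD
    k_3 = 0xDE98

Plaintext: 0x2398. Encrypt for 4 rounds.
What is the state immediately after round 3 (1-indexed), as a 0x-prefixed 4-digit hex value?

0x20E2

s_0 = plaintext = 0x2398
s_1 = Round(s_0, k_0) = 0x5273
s_2 = Round(s_1, k_1) = 0xCC00
s_3 = Round(s_2, k_2) = 0x20E2
s_4 = Round(s_3, k_3) = 0x0234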